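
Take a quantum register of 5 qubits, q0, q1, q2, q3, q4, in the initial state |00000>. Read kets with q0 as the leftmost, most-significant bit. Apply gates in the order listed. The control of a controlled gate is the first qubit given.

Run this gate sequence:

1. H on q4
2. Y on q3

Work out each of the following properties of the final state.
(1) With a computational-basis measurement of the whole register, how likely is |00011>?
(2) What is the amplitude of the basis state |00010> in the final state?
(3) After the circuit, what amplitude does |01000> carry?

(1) A full measurement returns |00011> with probability 1/2.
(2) The final state's coefficient on |00010> equals sqrt(2)*I/2.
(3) The final state's coefficient on |01000> equals 0.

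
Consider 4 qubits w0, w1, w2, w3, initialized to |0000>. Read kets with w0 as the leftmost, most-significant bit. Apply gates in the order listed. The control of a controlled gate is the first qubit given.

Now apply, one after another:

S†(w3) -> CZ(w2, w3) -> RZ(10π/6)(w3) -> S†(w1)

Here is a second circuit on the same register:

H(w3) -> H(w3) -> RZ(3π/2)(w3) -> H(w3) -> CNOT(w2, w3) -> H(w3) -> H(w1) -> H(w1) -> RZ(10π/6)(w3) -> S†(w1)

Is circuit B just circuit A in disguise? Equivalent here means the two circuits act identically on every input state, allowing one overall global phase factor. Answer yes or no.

Yes: on every input state the two circuits agree up to one overall phase factor.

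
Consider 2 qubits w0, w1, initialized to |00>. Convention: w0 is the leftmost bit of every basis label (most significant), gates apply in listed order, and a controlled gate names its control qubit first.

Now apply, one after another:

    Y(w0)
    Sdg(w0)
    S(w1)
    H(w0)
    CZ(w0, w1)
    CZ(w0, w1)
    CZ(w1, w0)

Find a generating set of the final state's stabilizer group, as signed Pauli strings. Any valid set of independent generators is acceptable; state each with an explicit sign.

The stabilizer group can be generated by -XI, +IZ, among other valid generating sets. Key observation: steps 5-6 multiply out to the identity, so the circuit reduces to the remaining gates.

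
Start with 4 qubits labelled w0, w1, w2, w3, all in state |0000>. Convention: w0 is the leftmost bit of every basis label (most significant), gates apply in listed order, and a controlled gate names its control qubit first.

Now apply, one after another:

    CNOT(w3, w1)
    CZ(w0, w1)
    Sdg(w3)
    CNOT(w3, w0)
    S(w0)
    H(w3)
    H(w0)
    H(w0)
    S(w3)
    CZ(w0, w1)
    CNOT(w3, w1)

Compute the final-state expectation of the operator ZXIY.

The expectation value of ZXIY is 1.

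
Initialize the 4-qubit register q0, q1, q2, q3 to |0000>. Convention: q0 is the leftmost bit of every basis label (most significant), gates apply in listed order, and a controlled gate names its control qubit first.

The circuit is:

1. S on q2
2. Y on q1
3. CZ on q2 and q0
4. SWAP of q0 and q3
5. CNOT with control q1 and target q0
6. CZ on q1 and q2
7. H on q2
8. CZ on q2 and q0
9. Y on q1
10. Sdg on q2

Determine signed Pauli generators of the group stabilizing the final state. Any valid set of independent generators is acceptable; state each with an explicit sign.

One valid set of independent stabilizer generators is +IIYI, -ZIII, +IZII, +IIIZ (any independent generating set of the same group is equally correct).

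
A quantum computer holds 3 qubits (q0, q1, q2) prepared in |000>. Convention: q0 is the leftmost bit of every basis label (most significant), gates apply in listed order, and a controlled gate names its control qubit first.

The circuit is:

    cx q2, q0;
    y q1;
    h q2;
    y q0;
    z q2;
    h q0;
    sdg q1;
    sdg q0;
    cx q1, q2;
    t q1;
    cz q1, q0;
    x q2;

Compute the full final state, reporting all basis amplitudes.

The final amplitudes are 0 on |000>, 0 on |001>, exp(3*I*pi/4)/2 on |010>, -exp(3*I*pi/4)/2 on |011>, 0 on |100>, 0 on |101>, exp(I*pi/4)/2 on |110>, -exp(I*pi/4)/2 on |111>.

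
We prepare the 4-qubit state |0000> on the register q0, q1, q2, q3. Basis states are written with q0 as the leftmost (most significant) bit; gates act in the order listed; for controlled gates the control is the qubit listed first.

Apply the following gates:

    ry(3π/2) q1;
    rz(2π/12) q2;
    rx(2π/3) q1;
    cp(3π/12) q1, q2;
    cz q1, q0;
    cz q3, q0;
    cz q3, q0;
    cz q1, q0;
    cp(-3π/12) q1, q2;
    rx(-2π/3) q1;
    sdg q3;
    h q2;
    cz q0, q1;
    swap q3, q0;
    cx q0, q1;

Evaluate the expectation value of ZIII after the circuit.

In the final state, ZIII has expectation 1.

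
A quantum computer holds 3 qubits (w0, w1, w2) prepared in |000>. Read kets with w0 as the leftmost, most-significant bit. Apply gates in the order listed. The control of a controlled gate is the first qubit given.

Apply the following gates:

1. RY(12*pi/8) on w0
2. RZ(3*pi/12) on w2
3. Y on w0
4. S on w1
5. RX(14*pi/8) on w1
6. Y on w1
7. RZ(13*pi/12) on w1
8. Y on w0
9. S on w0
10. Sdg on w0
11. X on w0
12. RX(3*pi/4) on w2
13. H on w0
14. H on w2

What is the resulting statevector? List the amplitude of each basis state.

The final amplitudes are 0 on |000>, 0 on |001>, 0 on |010>, 0 on |011>, (-1 + sqrt(2) - I)*exp(I*pi/3)/4 on |100>, (-1 + sqrt(2) + I)*exp(I*pi/3)/4 on |101>, (-sqrt(2) - 1 - I)*exp(5*I*pi/12)/4 on |110>, (1 + sqrt(2) - I)*exp(5*I*pi/12)/4 on |111>. Key observation: the block from step 9 through step 10 cancels to the identity and can be dropped.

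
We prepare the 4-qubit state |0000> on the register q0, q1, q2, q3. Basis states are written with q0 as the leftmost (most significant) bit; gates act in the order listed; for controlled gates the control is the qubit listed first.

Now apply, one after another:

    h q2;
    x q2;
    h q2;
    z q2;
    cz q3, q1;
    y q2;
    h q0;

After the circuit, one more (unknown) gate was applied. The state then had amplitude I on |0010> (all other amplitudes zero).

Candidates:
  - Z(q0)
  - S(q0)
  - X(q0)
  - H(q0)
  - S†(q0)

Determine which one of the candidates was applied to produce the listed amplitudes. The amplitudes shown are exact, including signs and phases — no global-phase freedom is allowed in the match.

The applied gate was H(q0).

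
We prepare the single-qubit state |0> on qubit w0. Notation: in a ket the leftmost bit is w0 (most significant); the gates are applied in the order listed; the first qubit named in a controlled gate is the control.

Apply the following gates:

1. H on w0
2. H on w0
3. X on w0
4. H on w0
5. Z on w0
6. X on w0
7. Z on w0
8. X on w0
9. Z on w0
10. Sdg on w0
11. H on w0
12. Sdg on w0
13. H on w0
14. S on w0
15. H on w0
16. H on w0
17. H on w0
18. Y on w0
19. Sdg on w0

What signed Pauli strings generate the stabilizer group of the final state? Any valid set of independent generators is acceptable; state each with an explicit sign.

The final state is stabilized by the group generated by +Y; other independent generating sets are equally valid.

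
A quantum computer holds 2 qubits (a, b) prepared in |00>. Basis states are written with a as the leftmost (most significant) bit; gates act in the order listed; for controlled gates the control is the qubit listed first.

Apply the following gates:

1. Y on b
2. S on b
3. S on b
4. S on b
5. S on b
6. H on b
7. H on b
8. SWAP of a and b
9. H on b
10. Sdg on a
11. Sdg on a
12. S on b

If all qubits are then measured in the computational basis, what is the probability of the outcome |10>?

A full measurement returns |10> with probability 1/2. Key observation: the block from step 2 through step 5 cancels to the identity and can be dropped.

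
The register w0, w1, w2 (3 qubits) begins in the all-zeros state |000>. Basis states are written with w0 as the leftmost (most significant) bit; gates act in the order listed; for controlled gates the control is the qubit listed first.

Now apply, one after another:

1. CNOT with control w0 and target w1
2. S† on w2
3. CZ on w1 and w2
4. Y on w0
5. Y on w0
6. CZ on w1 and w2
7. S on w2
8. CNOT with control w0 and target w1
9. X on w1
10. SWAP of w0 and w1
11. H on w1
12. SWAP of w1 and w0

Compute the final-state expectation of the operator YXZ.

The observable YXZ averages to 0.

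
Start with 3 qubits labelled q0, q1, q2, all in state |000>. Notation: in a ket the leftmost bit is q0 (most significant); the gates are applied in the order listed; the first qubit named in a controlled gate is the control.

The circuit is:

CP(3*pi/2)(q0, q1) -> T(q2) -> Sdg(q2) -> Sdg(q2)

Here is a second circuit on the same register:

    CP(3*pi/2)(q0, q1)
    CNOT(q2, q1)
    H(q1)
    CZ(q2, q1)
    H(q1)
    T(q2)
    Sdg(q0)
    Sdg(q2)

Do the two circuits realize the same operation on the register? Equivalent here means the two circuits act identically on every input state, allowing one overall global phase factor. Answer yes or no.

No: there is an input state on which the two circuits produce genuinely different outputs (not merely differing by a phase).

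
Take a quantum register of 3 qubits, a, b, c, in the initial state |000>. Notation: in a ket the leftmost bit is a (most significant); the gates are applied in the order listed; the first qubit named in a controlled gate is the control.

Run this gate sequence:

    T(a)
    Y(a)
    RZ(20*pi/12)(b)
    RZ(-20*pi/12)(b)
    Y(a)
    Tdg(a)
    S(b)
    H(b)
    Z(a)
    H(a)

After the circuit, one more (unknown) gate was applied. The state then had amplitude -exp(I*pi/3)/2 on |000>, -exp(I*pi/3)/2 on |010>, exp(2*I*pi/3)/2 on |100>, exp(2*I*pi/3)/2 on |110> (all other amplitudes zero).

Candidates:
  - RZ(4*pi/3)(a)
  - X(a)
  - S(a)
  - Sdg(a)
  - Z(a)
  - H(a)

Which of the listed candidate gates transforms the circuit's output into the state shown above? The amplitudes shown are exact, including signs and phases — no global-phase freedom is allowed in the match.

The unique candidate consistent with the amplitudes is RZ(4*pi/3)(a). Key observation: the block from step 1 through step 6 cancels to the identity and can be dropped.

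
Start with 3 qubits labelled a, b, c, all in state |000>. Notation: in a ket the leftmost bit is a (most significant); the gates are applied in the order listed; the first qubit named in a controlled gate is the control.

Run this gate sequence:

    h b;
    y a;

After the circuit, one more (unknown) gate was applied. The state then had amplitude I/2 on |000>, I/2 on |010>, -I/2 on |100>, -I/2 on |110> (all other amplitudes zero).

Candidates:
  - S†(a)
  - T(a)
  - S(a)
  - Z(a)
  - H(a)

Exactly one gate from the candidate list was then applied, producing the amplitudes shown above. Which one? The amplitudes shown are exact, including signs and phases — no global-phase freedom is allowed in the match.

It was H(a) that produced the state shown.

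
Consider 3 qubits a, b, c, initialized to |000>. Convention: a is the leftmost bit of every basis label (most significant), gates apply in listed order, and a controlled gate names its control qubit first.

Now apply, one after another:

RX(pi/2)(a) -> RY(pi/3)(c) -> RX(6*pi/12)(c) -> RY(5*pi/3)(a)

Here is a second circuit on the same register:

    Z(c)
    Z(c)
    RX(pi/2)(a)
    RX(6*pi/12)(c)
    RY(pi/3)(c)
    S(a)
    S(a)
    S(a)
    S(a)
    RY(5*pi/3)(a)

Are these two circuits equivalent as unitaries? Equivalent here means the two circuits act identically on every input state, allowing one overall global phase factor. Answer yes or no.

No: there is an input state on which the two circuits produce genuinely different outputs (not merely differing by a phase).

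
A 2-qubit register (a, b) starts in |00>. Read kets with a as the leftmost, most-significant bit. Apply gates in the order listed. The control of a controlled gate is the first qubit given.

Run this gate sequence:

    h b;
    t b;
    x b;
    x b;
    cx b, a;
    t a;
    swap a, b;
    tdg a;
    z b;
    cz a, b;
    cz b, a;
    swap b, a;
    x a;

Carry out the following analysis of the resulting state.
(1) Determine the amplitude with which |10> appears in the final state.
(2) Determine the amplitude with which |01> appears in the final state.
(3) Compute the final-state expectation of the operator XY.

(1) The amplitude on |10> is sqrt(2)/2. Key observation: gates 3-4 undo each other exactly, leaving only the rest of the circuit to track.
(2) The amplitude on |01> is -sqrt(2)*exp(I*pi/4)/2.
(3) The observable XY averages to -sqrt(2)/2.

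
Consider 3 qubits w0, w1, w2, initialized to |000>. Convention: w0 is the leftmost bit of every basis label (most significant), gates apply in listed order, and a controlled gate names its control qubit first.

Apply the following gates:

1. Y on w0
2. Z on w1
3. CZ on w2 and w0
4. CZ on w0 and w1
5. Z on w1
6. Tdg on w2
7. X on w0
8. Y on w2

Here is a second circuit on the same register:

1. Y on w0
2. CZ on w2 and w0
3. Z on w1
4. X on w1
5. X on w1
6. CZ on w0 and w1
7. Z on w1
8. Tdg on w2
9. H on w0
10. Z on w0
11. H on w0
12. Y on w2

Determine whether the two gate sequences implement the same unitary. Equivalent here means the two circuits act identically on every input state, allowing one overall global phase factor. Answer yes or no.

Yes: on every input state the two circuits agree up to one overall phase factor.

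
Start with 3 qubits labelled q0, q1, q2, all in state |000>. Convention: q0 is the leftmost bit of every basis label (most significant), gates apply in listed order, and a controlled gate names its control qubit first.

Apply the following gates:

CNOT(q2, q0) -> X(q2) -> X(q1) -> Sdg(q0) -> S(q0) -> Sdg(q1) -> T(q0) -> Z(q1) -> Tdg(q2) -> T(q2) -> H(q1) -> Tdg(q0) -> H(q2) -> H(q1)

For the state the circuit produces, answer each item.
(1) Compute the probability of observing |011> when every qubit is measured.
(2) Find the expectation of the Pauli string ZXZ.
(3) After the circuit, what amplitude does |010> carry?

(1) The probability of measuring |011> is 1/2.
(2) The observable ZXZ averages to 0.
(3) The final state's coefficient on |010> equals sqrt(2)*I/2.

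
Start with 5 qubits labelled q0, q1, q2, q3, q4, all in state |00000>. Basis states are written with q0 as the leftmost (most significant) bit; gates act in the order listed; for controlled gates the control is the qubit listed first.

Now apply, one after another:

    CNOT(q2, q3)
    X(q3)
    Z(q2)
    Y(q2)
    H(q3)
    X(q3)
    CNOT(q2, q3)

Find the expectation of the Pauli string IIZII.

In the final state, IIZII has expectation -1.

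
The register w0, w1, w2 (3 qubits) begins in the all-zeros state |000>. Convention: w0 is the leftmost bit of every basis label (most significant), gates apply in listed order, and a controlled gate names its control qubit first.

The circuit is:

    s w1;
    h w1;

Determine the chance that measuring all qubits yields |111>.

Outcome |111> occurs with probability 0.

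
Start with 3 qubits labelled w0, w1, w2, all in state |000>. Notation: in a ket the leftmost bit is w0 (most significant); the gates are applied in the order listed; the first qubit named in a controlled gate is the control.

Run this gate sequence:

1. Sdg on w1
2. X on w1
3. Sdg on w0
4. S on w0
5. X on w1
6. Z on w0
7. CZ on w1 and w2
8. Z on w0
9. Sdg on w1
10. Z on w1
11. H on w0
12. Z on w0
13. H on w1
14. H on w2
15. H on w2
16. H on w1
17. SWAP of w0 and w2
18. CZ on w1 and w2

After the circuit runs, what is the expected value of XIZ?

In the final state, XIZ has expectation 0. Key observation: the block from step 2 through step 5 cancels to the identity and can be dropped.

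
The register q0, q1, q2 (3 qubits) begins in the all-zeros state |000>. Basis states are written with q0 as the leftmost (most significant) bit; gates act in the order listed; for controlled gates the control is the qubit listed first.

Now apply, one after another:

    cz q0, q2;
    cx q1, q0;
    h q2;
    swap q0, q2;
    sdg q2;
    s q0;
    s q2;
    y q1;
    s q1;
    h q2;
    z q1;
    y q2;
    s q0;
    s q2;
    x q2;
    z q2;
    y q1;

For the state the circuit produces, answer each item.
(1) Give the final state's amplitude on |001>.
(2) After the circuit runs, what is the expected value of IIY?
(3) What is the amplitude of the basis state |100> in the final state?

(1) The amplitude on |001> is 1/2.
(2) In the final state, IIY has expectation -1.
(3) The final state's coefficient on |100> equals -I/2.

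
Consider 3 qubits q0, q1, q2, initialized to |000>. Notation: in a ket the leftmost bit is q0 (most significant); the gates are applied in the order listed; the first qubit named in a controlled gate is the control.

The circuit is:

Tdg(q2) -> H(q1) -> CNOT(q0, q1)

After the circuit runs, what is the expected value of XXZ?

In the final state, XXZ has expectation 0.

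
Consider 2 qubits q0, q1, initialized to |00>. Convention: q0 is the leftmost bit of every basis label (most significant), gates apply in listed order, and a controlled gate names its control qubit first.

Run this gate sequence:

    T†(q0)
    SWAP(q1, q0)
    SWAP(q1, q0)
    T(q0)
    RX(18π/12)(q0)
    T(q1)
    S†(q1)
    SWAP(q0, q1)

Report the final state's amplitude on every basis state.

The final amplitudes are -sqrt(2)/2 on |00>, -sqrt(2)*I/2 on |01>, 0 on |10>, 0 on |11>. Key observation: steps 1-4 multiply out to the identity, so the circuit reduces to the remaining gates.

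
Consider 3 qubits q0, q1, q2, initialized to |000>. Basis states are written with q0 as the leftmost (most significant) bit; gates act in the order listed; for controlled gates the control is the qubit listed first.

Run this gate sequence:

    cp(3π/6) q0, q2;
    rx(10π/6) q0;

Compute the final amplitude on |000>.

The final state's coefficient on |000> equals -sqrt(3)/2.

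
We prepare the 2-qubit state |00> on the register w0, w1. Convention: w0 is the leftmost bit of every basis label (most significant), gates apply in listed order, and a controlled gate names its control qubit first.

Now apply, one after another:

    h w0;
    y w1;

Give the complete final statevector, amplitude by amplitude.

After the circuit, the state carries amplitude 0 on |00>, sqrt(2)*I/2 on |01>, 0 on |10>, sqrt(2)*I/2 on |11>.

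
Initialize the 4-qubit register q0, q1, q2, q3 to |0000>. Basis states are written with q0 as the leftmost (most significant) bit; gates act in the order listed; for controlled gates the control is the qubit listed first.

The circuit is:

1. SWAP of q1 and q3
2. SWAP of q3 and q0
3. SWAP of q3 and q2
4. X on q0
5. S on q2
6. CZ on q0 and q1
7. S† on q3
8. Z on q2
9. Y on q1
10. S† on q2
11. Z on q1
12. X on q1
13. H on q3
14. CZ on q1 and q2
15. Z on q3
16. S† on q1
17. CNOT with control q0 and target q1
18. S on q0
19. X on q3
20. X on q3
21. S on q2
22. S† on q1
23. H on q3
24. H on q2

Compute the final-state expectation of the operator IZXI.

In the final state, IZXI has expectation -1.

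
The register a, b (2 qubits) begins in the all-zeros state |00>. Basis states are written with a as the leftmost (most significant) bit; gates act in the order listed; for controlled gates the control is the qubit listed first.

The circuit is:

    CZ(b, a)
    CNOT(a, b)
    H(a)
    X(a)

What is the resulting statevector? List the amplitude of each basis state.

The resulting statevector has amplitude sqrt(2)/2 on |00>, 0 on |01>, sqrt(2)/2 on |10>, 0 on |11>.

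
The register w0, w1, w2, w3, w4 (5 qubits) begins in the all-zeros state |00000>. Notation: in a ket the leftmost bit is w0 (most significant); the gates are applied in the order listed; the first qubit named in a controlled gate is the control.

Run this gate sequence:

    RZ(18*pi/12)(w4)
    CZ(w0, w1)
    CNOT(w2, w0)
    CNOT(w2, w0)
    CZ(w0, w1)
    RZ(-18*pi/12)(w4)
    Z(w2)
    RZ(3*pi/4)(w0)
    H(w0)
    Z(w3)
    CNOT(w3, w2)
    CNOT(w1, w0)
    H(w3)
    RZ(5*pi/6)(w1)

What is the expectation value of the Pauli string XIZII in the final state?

The observable XIZII averages to 1.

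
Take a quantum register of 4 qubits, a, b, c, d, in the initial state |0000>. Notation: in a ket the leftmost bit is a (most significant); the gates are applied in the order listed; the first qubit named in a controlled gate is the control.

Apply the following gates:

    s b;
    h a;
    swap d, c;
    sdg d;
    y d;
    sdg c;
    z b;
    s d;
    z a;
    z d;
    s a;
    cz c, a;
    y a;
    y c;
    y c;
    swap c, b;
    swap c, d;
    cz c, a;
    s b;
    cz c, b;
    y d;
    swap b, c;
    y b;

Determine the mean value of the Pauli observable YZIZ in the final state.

In the final state, YZIZ has expectation -1.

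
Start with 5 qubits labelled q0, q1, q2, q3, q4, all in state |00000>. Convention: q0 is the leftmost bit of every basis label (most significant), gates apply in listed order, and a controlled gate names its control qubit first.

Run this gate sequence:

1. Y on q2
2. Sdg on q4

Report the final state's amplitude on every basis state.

After the circuit, the state carries amplitude I on |00100>, and 0 on every other basis state.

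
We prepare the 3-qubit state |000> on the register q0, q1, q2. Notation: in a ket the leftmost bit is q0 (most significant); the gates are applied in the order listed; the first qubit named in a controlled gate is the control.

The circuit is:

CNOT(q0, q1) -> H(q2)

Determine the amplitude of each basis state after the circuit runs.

The resulting statevector has amplitude sqrt(2)/2 on |000>, sqrt(2)/2 on |001>, and 0 on every other basis state.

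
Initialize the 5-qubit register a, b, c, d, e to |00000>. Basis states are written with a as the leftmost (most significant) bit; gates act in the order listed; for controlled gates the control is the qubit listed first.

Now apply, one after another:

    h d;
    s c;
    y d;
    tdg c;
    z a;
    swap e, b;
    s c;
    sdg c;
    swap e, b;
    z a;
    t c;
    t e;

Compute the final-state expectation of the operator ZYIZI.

In the final state, ZYIZI has expectation 0. Key observation: steps 4-11 multiply out to the identity, so the circuit reduces to the remaining gates.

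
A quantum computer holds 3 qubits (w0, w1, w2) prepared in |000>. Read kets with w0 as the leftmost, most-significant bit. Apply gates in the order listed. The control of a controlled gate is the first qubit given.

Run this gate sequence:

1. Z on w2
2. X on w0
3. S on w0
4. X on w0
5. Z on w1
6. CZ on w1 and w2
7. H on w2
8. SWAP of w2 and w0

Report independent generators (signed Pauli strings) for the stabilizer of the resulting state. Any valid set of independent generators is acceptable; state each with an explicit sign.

The stabilizer group can be generated by +XII, +IZI, +IIZ, among other valid generating sets.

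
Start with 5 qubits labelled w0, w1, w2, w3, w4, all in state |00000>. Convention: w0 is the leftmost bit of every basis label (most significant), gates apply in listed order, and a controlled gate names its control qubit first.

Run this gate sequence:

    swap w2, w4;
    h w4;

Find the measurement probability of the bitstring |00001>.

The probability of measuring |00001> is 1/2.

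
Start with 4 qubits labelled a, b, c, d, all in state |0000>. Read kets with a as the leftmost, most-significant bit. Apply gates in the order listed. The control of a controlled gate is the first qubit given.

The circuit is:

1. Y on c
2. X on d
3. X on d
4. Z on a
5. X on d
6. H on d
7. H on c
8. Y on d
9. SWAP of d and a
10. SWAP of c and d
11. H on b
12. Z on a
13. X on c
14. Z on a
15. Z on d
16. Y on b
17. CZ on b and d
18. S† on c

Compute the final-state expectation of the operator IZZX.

The observable IZZX averages to -1.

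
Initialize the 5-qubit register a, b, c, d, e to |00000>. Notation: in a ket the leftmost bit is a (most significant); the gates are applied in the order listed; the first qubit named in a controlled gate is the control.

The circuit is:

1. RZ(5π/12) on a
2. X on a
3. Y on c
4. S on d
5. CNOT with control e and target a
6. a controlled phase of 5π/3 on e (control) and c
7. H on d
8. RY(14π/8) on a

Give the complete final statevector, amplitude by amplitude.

The final amplitudes are -sqrt(4 - 2*sqrt(2))*exp(7*I*pi/24)/4 on |00100>, -sqrt(4 - 2*sqrt(2))*exp(7*I*pi/24)/4 on |00110>, -sqrt(2*sqrt(2) + 4)*exp(7*I*pi/24)/4 on |10100>, -sqrt(2*sqrt(2) + 4)*exp(7*I*pi/24)/4 on |10110>, and 0 on every other basis state.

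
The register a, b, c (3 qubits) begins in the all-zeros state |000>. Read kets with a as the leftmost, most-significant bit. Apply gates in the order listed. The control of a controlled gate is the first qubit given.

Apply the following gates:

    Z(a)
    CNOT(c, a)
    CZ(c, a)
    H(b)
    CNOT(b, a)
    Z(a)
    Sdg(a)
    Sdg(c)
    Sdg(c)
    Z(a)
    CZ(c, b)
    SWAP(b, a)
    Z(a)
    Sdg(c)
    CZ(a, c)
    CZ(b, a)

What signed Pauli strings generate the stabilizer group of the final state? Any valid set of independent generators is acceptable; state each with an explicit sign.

One valid set of independent stabilizer generators is -XYI, +ZZI, +IIZ (any independent generating set of the same group is equally correct).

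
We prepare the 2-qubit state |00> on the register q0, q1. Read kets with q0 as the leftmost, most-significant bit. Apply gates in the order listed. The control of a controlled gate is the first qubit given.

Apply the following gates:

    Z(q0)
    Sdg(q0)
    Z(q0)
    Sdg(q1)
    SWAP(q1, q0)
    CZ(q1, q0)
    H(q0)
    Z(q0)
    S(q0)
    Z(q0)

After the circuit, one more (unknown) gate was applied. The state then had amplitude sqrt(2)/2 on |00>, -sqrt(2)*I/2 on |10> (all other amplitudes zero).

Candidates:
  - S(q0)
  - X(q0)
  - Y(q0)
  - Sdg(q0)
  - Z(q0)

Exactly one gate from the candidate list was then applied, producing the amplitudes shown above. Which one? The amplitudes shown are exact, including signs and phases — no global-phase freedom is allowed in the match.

The applied gate was Z(q0).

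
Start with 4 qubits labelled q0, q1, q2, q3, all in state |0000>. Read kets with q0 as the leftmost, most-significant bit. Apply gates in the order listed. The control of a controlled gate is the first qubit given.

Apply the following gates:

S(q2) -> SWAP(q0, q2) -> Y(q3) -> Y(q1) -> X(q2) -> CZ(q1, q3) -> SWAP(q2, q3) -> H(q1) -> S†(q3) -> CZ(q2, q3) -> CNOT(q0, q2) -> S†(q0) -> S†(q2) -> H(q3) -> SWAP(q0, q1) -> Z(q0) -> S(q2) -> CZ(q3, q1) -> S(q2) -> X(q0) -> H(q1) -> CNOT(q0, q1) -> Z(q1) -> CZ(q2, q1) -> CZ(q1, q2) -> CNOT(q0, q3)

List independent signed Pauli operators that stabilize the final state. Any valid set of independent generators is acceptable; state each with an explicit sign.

One valid set of independent stabilizer generators is -XIII, -IXII, -IIIX, -IIZI (any independent generating set of the same group is equally correct).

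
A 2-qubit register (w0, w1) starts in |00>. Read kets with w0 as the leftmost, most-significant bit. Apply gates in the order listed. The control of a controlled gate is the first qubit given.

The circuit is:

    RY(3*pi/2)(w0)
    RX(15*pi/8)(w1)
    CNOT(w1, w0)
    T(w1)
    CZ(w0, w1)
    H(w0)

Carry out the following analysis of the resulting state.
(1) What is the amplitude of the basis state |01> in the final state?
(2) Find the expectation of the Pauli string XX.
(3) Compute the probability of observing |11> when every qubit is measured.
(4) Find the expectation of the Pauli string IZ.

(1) The final state's coefficient on |01> equals -exp(3*I*pi/4)*sin(pi/16).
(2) The observable XX averages to sqrt(4 - 2*sqrt(2))/4.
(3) Outcome |11> occurs with probability 0.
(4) The observable IZ averages to sqrt(sqrt(2) + 2)/2.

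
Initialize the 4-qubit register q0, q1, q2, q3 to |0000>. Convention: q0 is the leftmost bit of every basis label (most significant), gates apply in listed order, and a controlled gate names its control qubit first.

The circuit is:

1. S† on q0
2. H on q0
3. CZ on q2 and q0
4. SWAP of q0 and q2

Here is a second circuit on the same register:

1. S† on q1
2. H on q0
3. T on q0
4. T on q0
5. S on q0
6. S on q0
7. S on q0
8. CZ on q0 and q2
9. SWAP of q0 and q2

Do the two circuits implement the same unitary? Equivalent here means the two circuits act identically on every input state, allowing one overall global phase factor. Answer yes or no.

No — the two circuits implement different unitaries, even allowing a global phase.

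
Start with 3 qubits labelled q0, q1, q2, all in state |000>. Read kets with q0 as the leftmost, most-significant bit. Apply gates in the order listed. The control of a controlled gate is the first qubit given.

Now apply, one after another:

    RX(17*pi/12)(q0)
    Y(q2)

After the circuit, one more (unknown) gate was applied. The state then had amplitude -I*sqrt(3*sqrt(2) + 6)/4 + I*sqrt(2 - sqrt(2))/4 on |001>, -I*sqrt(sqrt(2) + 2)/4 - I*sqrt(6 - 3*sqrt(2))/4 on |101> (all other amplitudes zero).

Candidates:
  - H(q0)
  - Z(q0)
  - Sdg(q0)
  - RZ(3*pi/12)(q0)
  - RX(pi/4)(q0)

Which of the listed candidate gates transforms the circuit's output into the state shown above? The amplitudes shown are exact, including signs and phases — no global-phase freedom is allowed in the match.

The unique candidate consistent with the amplitudes is Sdg(q0).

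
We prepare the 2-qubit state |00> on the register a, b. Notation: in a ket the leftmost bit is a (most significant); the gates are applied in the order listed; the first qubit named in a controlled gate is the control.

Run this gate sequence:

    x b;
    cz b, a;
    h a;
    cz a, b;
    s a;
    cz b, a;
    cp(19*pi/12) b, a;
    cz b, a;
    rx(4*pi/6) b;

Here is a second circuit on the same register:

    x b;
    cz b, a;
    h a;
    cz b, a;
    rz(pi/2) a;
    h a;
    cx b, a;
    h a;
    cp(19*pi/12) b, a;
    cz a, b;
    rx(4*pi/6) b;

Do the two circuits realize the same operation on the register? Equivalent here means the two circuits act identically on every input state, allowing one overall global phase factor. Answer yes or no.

Yes — the two circuits implement the same unitary up to a global phase.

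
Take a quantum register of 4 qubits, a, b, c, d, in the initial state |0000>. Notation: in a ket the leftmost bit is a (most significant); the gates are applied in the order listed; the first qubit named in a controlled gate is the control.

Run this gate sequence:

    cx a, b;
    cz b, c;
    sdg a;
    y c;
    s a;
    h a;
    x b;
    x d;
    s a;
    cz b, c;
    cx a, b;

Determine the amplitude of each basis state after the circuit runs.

The resulting statevector has amplitude -sqrt(2)*I/2 on |0111>, sqrt(2)/2 on |1011>, and 0 on every other basis state.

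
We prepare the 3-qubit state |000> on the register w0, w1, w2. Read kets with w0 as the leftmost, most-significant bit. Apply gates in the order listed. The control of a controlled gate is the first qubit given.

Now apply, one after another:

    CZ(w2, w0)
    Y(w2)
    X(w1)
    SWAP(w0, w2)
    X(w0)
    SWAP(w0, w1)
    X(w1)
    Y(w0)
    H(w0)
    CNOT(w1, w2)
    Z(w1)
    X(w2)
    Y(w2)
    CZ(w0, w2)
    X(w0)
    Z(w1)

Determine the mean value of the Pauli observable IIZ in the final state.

The expectation value of IIZ is -1.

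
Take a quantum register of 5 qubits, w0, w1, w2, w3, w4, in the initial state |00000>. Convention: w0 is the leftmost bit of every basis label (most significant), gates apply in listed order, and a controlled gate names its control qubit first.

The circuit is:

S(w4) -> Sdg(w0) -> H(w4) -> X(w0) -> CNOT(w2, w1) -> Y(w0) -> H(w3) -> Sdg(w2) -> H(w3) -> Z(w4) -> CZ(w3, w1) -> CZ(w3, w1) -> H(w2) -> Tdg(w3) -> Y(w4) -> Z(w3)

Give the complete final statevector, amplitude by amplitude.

The resulting statevector has amplitude 1/2 on |00000>, 1/2 on |00001>, 1/2 on |00100>, 1/2 on |00101>, and 0 on every other basis state. Key observation: steps 11-12 multiply out to the identity, so the circuit reduces to the remaining gates.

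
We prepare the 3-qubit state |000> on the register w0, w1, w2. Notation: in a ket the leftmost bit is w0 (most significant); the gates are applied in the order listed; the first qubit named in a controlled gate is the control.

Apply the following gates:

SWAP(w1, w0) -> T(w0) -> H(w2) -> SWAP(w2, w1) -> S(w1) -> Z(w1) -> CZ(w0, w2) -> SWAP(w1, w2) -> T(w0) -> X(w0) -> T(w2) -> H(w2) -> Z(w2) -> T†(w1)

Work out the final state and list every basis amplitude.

The resulting statevector has amplitude 1/2 - exp(3*I*pi/4)/2 on |100>, -1/2 - exp(3*I*pi/4)/2 on |101>, and 0 on every other basis state.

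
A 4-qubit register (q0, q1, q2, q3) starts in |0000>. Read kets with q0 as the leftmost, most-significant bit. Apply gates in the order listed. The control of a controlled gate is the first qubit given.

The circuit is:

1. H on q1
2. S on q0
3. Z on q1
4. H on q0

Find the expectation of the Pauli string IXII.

In the final state, IXII has expectation -1.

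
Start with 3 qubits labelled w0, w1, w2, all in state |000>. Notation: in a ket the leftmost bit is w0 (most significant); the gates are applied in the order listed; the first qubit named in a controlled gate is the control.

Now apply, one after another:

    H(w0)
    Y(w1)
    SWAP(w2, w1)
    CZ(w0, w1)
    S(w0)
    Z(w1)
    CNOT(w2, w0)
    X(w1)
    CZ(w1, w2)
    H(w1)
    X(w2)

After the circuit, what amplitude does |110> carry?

The final state's coefficient on |110> equals I/2.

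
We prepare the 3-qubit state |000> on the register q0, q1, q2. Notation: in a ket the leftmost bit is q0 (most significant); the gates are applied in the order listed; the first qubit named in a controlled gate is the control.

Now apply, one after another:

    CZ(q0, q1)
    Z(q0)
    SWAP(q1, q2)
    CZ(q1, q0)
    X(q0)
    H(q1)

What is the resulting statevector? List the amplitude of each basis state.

After the circuit, the state carries amplitude sqrt(2)/2 on |100>, sqrt(2)/2 on |110>, and 0 on every other basis state.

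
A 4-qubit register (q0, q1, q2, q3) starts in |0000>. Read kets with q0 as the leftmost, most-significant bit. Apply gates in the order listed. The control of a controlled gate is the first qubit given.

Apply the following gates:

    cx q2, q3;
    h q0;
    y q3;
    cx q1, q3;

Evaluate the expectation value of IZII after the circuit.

The expectation value of IZII is 1.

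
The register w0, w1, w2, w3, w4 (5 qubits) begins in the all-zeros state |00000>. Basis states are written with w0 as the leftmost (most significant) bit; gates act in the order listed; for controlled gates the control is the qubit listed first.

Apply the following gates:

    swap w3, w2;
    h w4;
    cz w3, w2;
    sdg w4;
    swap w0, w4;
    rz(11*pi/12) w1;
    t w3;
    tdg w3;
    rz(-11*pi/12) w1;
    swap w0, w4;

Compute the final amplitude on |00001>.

The final state's coefficient on |00001> equals -sqrt(2)*I/2.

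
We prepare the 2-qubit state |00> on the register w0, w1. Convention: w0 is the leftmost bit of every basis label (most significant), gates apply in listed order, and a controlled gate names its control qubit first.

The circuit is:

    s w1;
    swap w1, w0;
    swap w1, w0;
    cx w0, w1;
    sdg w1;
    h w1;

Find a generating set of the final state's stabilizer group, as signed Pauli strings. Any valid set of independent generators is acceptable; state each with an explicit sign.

One valid set of independent stabilizer generators is +IX, +ZI (any independent generating set of the same group is equally correct).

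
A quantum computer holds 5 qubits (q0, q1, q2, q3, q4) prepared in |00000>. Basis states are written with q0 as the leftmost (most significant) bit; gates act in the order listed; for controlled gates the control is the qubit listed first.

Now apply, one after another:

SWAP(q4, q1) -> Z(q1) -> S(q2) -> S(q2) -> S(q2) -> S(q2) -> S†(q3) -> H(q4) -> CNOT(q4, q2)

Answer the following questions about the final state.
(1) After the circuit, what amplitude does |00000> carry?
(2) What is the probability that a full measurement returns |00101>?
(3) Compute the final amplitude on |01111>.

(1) |00000> carries amplitude sqrt(2)/2 in the final state.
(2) A full measurement returns |00101> with probability 1/2.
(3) The amplitude on |01111> is 0.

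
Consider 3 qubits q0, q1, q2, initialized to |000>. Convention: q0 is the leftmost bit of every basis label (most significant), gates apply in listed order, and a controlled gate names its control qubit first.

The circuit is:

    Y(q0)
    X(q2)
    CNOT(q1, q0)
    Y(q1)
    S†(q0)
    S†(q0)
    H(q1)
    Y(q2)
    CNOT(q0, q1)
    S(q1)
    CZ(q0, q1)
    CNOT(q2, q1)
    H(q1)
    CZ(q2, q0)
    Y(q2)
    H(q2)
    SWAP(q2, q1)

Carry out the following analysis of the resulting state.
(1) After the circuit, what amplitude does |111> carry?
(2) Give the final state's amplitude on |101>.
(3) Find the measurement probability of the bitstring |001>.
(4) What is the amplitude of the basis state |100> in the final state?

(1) |111> carries amplitude sqrt(2)*(1 - I)/4 in the final state.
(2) The amplitude on |101> is sqrt(2)*(-1 + I)/4.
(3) The probability of measuring |001> is 0.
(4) |100> carries amplitude sqrt(2)*(-1 - I)/4 in the final state.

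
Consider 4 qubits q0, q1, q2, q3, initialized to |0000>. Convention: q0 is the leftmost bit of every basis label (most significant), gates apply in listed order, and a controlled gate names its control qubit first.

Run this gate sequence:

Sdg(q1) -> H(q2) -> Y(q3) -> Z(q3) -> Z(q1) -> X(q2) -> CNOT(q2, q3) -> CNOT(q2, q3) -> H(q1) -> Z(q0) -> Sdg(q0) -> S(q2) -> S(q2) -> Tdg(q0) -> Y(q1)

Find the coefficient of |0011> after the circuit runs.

|0011> carries amplitude 1/2 in the final state. Key observation: gates 7-8 undo each other exactly, leaving only the rest of the circuit to track.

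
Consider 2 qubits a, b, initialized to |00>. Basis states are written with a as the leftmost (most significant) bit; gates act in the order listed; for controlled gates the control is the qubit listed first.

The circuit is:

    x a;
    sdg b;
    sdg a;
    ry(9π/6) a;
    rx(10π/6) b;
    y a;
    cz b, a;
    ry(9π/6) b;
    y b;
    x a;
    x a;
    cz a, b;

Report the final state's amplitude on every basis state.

After the circuit, the state carries amplitude 1/4 + sqrt(3)*I/4 on |00>, -1/4 + sqrt(3)*I/4 on |01>, 1/4 - sqrt(3)*I/4 on |10>, 1/4 + sqrt(3)*I/4 on |11>. Key observation: gates 10-11 undo each other exactly, leaving only the rest of the circuit to track.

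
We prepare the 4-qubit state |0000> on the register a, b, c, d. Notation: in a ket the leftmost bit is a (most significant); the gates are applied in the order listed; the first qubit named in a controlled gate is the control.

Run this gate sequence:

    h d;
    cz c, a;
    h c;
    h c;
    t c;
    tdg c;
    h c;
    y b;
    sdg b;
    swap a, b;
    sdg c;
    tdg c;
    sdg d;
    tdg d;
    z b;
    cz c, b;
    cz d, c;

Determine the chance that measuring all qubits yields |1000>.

The probability of measuring |1000> is 1/4.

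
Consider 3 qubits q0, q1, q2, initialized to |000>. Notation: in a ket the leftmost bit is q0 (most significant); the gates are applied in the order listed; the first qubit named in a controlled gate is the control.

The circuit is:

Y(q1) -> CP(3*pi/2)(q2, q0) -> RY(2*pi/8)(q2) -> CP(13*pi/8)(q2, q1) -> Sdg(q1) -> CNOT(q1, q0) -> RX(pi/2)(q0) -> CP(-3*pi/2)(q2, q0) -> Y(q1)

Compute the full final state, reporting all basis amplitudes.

The final amplitudes are -sqrt(2*sqrt(2) + 4)/4 on |000>, sqrt(4 - 2*sqrt(2))*exp(5*I*pi/8)/4 on |001>, 0 on |010>, 0 on |011>, -I*sqrt(2*sqrt(2) + 4)/4 on |100>, -sqrt(4 - 2*sqrt(2))*exp(5*I*pi/8)/4 on |101>, 0 on |110>, 0 on |111>.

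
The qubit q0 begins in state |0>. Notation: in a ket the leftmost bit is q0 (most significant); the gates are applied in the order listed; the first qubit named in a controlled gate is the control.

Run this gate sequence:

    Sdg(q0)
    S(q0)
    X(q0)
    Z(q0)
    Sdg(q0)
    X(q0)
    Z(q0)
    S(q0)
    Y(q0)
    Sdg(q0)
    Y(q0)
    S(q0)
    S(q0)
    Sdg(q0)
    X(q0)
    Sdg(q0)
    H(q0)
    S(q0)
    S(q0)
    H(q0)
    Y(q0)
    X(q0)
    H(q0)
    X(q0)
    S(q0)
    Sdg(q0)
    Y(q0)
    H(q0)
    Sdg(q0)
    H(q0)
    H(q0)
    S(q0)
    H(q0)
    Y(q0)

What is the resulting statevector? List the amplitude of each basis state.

After the circuit, the state carries amplitude sqrt(2)/2 on |0>, sqrt(2)/2 on |1>. Key observation: gates 27-34 undo each other exactly, leaving only the rest of the circuit to track.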